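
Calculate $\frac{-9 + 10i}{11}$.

Divisor is real, so divide each part by 11:
= -9/11 + (10/11)i


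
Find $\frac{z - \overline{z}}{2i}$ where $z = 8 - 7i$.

z - conjugate(z) = 2bi
(z - conjugate(z))/(2i) = 2bi/(2i) = b = -7


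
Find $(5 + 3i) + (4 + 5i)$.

(5 + 4) + (3 + 5)i = 9 + 8i


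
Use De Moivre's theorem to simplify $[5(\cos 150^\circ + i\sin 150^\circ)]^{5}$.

By De Moivre: z^n = r^n(cos(nθ) + i sin(nθ))
= 5^5(cos(5*150°) + i sin(5*150°))
= 3125(cos 30° + i sin 30°)
= 3125*sqrt(3)/2 + (3125/2)i


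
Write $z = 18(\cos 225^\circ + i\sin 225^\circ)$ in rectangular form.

a = r cos θ = 18 * -sqrt(2)/2 = -9*sqrt(2)
b = r sin θ = 18 * -sqrt(2)/2 = -9*sqrt(2)
z = -9*sqrt(2) - 9*sqrt(2)i


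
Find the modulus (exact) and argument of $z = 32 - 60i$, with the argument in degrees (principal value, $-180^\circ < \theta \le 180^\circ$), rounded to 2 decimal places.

|z| = sqrt(32^2 + (-60)^2) = 68
arg(z) = arctan(b/a) = arctan(-60/32) (quadrant-adjusted) = -61.93°


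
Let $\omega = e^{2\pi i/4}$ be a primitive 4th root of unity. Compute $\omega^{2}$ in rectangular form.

ω^2 = e^(2πi·2/4) = e^(i·1π)
= cos(1π) + i sin(1π)
= -1


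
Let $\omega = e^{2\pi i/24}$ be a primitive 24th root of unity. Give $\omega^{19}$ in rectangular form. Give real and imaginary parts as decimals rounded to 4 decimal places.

ω^19 = e^(2πi·19/24) = e^(i·19π/12)
= cos(19π/12) + i sin(19π/12)
= 0.2588 - 0.9659i


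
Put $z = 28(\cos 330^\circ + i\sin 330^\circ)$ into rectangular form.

a = r cos θ = 28 * sqrt(3)/2 = 14*sqrt(3)
b = r sin θ = 28 * -1/2 = -14
z = 14*sqrt(3) - 14i


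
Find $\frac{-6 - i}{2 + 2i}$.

Multiply numerator and denominator by conjugate (2 - 2i):
= (-6 - i)(2 - 2i) / (2^2 + 2^2)
= (-14 + 10i) / 8
Divide through by 2: (-7 + 5i) / 4
= -7/4 + (5/4)i


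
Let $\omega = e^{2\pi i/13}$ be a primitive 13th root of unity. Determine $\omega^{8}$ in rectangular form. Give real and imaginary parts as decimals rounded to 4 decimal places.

ω^8 = e^(2πi·8/13) = e^(i·16π/13)
= cos(16π/13) + i sin(16π/13)
= -0.7485 - 0.6631i


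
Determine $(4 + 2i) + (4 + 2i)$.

(4 + 4) + (2 + 2)i = 8 + 4i


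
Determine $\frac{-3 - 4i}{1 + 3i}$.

Multiply numerator and denominator by conjugate (1 - 3i):
= (-3 - 4i)(1 - 3i) / (1^2 + 3^2)
= (-15 + 5i) / 10
Divide through by 5: (-3 + i) / 2
= -3/2 + (1/2)i


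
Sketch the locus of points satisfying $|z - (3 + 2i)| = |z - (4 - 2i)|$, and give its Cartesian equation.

|z - z1| = |z - z2| means z is equidistant from z1 and z2,
i.e. the perpendicular bisector of the segment from (3, 2) to (4, -2) (midpoint (7/2, 0)).
With z = x + yi, square both sides:
(x - 3)^2 + (y - 2)^2 = (x - 4)^2 + (y - (-2))^2
The x^2 and y^2 terms cancel: 2x + (-8)y = 20 - 13 = 7
Simplify: 2x - 8y = 7
Locus: Perpendicular bisector of the segment from (3, 2) to (4, -2): the line 2x - 8y = 7


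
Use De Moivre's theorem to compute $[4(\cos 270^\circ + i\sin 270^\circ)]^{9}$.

By De Moivre: z^n = r^n(cos(nθ) + i sin(nθ))
= 4^9(cos(9*270°) + i sin(9*270°))
= 262144(cos 270° + i sin 270°)
= -262144i


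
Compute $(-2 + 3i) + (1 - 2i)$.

(-2 + 1) + (3 + (-2))i = -1 + i


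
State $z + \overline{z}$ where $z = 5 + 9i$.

z + conjugate(z) = (a + bi) + (a - bi) = 2a
= 2 * 5 = 10


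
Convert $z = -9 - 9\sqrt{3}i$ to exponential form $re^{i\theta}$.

r = |z| = sqrt((-9)^2 + (-9*sqrt(3))^2) = sqrt(81 + 243) = sqrt(324) = 18
θ = arctan(b/a) = arctan(-15.5885/-9) (quadrant-adjusted) = -120° = -2π/3
z = 18e^(-i*2π/3)


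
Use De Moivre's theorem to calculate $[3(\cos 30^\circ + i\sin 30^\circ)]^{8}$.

By De Moivre: z^n = r^n(cos(nθ) + i sin(nθ))
= 3^8(cos(8*30°) + i sin(8*30°))
= 6561(cos 240° + i sin 240°)
= -6561/2 - (6561*sqrt(3)/2)i


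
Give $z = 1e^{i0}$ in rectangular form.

a = r cos θ = 1 * 1 = 1
b = r sin θ = 1 * 0 = 0
z = 1


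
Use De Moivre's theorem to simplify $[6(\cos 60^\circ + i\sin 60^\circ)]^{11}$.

By De Moivre: z^n = r^n(cos(nθ) + i sin(nθ))
= 6^11(cos(11*60°) + i sin(11*60°))
= 362797056(cos 300° + i sin 300°)
= 181398528 - 181398528*sqrt(3)i


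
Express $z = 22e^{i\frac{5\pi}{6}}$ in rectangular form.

a = r cos θ = 22 * -sqrt(3)/2 = -11*sqrt(3)
b = r sin θ = 22 * 1/2 = 11
z = -11*sqrt(3) + 11i


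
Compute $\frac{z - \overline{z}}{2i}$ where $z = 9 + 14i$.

z - conjugate(z) = 2bi
(z - conjugate(z))/(2i) = 2bi/(2i) = b = 14


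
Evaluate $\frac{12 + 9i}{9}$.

Divisor is real, so divide each part by 9:
= 4/3 + i


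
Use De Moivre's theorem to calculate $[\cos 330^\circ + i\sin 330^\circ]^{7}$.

By De Moivre: z^n = r^n(cos(nθ) + i sin(nθ))
= 1^7(cos(7*330°) + i sin(7*330°))
= 1(cos 150° + i sin 150°)
= -sqrt(3)/2 + (1/2)i


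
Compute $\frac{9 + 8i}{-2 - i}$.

Multiply numerator and denominator by conjugate (-2 + i):
= (9 + 8i)(-2 + i) / ((-2)^2 + (-1)^2)
= (-26 - 7i) / 5
= -26/5 - (7/5)i


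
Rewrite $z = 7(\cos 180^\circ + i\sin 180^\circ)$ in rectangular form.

a = r cos θ = 7 * -1 = -7
b = r sin θ = 7 * 0 = 0
z = -7


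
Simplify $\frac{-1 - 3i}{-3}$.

Divisor is real, so divide each part by -3:
= 1/3 + i


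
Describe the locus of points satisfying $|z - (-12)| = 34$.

|z - z0| = r describes a circle centered at z0 with radius r
Here z0 = -12 and r = 34
Locus: Circle centered at (-12, 0) with radius 34


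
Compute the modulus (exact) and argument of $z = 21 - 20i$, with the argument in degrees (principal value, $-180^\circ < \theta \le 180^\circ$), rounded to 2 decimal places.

|z| = sqrt(21^2 + (-20)^2) = 29
arg(z) = arctan(b/a) = arctan(-20/21) (quadrant-adjusted) = -43.60°


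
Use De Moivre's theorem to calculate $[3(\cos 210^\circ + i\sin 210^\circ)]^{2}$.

By De Moivre: z^n = r^n(cos(nθ) + i sin(nθ))
= 3^2(cos(2*210°) + i sin(2*210°))
= 9(cos 60° + i sin 60°)
= 9/2 + (9*sqrt(3)/2)i


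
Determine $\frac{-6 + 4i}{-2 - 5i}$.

Multiply numerator and denominator by conjugate (-2 + 5i):
= (-6 + 4i)(-2 + 5i) / ((-2)^2 + (-5)^2)
= (-8 - 38i) / 29
= -8/29 - (38/29)i


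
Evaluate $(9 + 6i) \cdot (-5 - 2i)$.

(a1*a2 - b1*b2) + (a1*b2 + b1*a2)i
= (-45 - (-12)) + (-18 + (-30))i
= -33 - 48i


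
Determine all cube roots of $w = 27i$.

|w| = 27, arg(w) = 90°
Root modulus = 27^(1/3) = 3
Root arguments: θ_k = (90° + 360°k)/3 for k = 0, 1, ..., 2
Roots: 3*sqrt(3)/2 + (3/2)i, -3*sqrt(3)/2 + (3/2)i, -3i


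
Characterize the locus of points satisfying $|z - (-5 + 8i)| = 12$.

|z - z0| = r describes a circle centered at z0 with radius r
Here z0 = -5 + 8i and r = 12
Locus: Circle centered at (-5, 8) with radius 12


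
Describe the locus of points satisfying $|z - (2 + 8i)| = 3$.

|z - z0| = r describes a circle centered at z0 with radius r
Here z0 = 2 + 8i and r = 3
Locus: Circle centered at (2, 8) with radius 3


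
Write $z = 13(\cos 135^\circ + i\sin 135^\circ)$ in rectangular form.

a = r cos θ = 13 * -sqrt(2)/2 = -13*sqrt(2)/2
b = r sin θ = 13 * sqrt(2)/2 = 13*sqrt(2)/2
z = -13*sqrt(2)/2 + (13*sqrt(2)/2)i


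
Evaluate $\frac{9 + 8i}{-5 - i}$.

Multiply numerator and denominator by conjugate (-5 + i):
= (9 + 8i)(-5 + i) / ((-5)^2 + (-1)^2)
= (-53 - 31i) / 26
= -53/26 - (31/26)i


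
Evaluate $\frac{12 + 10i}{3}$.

Divisor is real, so divide each part by 3:
= 4 + (10/3)i


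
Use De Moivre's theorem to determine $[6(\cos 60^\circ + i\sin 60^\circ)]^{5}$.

By De Moivre: z^n = r^n(cos(nθ) + i sin(nθ))
= 6^5(cos(5*60°) + i sin(5*60°))
= 7776(cos 300° + i sin 300°)
= 3888 - 3888*sqrt(3)i


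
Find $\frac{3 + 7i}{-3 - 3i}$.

Multiply numerator and denominator by conjugate (-3 + 3i):
= (3 + 7i)(-3 + 3i) / ((-3)^2 + (-3)^2)
= (-30 - 12i) / 18
Divide through by 6: (-5 - 2i) / 3
= -5/3 - (2/3)i


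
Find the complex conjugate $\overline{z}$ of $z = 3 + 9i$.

If z = a + bi, then conjugate(z) = a - bi
conjugate(3 + 9i) = 3 - 9i


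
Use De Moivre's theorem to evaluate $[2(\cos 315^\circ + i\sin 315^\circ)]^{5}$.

By De Moivre: z^n = r^n(cos(nθ) + i sin(nθ))
= 2^5(cos(5*315°) + i sin(5*315°))
= 32(cos 135° + i sin 135°)
= -16*sqrt(2) + 16*sqrt(2)i


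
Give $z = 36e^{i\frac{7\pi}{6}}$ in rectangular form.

a = r cos θ = 36 * -sqrt(3)/2 = -18*sqrt(3)
b = r sin θ = 36 * -1/2 = -18
z = -18*sqrt(3) - 18i


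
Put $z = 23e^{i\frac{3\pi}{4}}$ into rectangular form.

a = r cos θ = 23 * -sqrt(2)/2 = -23*sqrt(2)/2
b = r sin θ = 23 * sqrt(2)/2 = 23*sqrt(2)/2
z = -23*sqrt(2)/2 + (23*sqrt(2)/2)i


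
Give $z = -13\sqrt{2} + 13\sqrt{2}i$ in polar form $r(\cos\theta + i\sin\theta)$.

r = |z| = sqrt(a^2 + b^2) = sqrt((-13*sqrt(2))^2 + (13*sqrt(2))^2) = sqrt(338 + 338) = sqrt(676) = 26
θ = arctan(b/a) = arctan(18.3848/-18.3848) (quadrant-adjusted) = 135°
z = 26(cos 135° + i sin 135°)


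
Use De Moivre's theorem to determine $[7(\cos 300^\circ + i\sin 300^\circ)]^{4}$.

By De Moivre: z^n = r^n(cos(nθ) + i sin(nθ))
= 7^4(cos(4*300°) + i sin(4*300°))
= 2401(cos 120° + i sin 120°)
= -2401/2 + (2401*sqrt(3)/2)i


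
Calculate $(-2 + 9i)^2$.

(a + bi)^2 = a^2 - b^2 + 2abi
= (-2)^2 - 9^2 + 2*(-2)*9i
= -77 - 36i


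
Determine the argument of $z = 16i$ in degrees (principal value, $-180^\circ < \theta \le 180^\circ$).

a = 0 and b > 0, so z lies on the positive imaginary axis: θ = 90°


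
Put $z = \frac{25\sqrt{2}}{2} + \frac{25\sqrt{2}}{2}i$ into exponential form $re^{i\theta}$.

r = |z| = sqrt((25*sqrt(2)/2)^2 + (25*sqrt(2)/2)^2) = sqrt(625/2 + 625/2) = sqrt(625) = 25
θ = arctan(b/a) = arctan(17.6777/17.6777) (quadrant-adjusted) = 45° = π/4
z = 25e^(i*π/4)


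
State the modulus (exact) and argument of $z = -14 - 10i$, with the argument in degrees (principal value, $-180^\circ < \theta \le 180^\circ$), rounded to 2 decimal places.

|z| = sqrt((-14)^2 + (-10)^2) = sqrt(296)
arg(z) = arctan(b/a) = arctan(-10/-14) (quadrant-adjusted) = -144.46°


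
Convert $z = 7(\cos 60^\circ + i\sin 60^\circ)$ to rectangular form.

a = r cos θ = 7 * 1/2 = 7/2
b = r sin θ = 7 * sqrt(3)/2 = 7*sqrt(3)/2
z = 7/2 + (7*sqrt(3)/2)i


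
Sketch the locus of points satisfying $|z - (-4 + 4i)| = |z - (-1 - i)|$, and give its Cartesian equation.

|z - z1| = |z - z2| means z is equidistant from z1 and z2,
i.e. the perpendicular bisector of the segment from (-4, 4) to (-1, -1) (midpoint (-5/2, 3/2)).
With z = x + yi, square both sides:
(x - (-4))^2 + (y - 4)^2 = (x - (-1))^2 + (y - (-1))^2
The x^2 and y^2 terms cancel: 6x + (-10)y = 2 - 32 = -30
Simplify: 3x - 5y = -15
Locus: Perpendicular bisector of the segment from (-4, 4) to (-1, -1): the line 3x - 5y = -15


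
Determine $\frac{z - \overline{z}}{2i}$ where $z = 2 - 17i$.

z - conjugate(z) = 2bi
(z - conjugate(z))/(2i) = 2bi/(2i) = b = -17


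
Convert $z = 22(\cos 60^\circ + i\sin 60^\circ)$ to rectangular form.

a = r cos θ = 22 * 1/2 = 11
b = r sin θ = 22 * sqrt(3)/2 = 11*sqrt(3)
z = 11 + 11*sqrt(3)i


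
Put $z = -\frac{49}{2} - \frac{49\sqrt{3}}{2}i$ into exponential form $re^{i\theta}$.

r = |z| = sqrt((-49/2)^2 + (-49*sqrt(3)/2)^2) = sqrt(2401/4 + 7203/4) = sqrt(2401) = 49
θ = arctan(b/a) = arctan(-42.4352/-24.5) (quadrant-adjusted) = 240° = 4π/3
z = 49e^(i*4π/3)


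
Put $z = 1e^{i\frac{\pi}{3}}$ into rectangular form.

a = r cos θ = 1 * 1/2 = 1/2
b = r sin θ = 1 * sqrt(3)/2 = sqrt(3)/2
z = 1/2 + (sqrt(3)/2)i


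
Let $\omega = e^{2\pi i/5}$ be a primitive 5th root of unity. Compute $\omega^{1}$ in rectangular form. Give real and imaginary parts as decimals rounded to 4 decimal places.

ω^1 = e^(2πi·1/5) = e^(i·2π/5)
= cos(2π/5) + i sin(2π/5)
= 0.3090 + 0.9511i


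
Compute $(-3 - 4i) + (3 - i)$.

(-3 + 3) + (-4 + (-1))i = -5i


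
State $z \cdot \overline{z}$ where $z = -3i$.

z * conjugate(z) = |z|^2 = a^2 + b^2
= 0^2 + (-3)^2 = 9


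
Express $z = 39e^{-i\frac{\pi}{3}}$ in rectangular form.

a = r cos θ = 39 * 1/2 = 39/2
b = r sin θ = 39 * -sqrt(3)/2 = -39*sqrt(3)/2
z = 39/2 - (39*sqrt(3)/2)i


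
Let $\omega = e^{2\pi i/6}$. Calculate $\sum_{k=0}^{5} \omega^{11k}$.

Let ζ = ω^11 = e^(2πi·11/6). Since 6 ∤ 11, ζ ≠ 1.
Sum = Σ_{k=0}^{5} ζ^k = (ζ^6 - 1)/(ζ - 1) = (ω^{11·6} - 1)/(ζ - 1) = (1 - 1)/(ζ - 1) = 0


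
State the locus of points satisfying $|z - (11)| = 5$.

|z - z0| = r describes a circle centered at z0 with radius r
Here z0 = 11 and r = 5
Locus: Circle centered at (11, 0) with radius 5


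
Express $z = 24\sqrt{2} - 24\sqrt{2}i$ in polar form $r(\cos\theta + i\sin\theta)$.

r = |z| = sqrt(a^2 + b^2) = sqrt((24*sqrt(2))^2 + (-24*sqrt(2))^2) = sqrt(1152 + 1152) = sqrt(2304) = 48
θ = arctan(b/a) = arctan(-33.9411/33.9411) (quadrant-adjusted) = 315°
z = 48(cos 315° + i sin 315°)


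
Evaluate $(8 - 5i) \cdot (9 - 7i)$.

(a1*a2 - b1*b2) + (a1*b2 + b1*a2)i
= (72 - 35) + (-56 + (-45))i
= 37 - 101i


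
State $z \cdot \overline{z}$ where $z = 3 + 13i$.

z * conjugate(z) = |z|^2 = a^2 + b^2
= 3^2 + 13^2 = 178


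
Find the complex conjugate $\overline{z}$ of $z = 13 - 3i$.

If z = a + bi, then conjugate(z) = a - bi
conjugate(13 - 3i) = 13 + 3i


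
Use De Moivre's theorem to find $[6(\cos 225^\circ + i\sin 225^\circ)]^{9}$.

By De Moivre: z^n = r^n(cos(nθ) + i sin(nθ))
= 6^9(cos(9*225°) + i sin(9*225°))
= 10077696(cos 225° + i sin 225°)
= -5038848*sqrt(2) - 5038848*sqrt(2)i


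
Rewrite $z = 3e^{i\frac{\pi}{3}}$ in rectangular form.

a = r cos θ = 3 * 1/2 = 3/2
b = r sin θ = 3 * sqrt(3)/2 = 3*sqrt(3)/2
z = 3/2 + (3*sqrt(3)/2)i


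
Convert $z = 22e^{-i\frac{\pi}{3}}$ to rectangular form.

a = r cos θ = 22 * 1/2 = 11
b = r sin θ = 22 * -sqrt(3)/2 = -11*sqrt(3)
z = 11 - 11*sqrt(3)i


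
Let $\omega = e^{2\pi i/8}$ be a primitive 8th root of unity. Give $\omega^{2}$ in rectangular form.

ω^2 = e^(2πi·2/8) = e^(i·1π/2)
= cos(1π/2) + i sin(1π/2)
= i


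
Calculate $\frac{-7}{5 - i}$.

Multiply numerator and denominator by conjugate (5 + i):
= (-7)(5 + i) / (5^2 + (-1)^2)
= (-35 - 7i) / 26
= -35/26 - (7/26)i


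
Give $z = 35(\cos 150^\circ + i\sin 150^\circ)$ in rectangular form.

a = r cos θ = 35 * -sqrt(3)/2 = -35*sqrt(3)/2
b = r sin θ = 35 * 1/2 = 35/2
z = -35*sqrt(3)/2 + (35/2)i


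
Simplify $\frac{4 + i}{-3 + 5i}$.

Multiply numerator and denominator by conjugate (-3 - 5i):
= (4 + i)(-3 - 5i) / ((-3)^2 + 5^2)
= (-7 - 23i) / 34
= -7/34 - (23/34)i


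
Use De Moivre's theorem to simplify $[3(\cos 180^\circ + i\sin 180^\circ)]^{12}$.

By De Moivre: z^n = r^n(cos(nθ) + i sin(nθ))
= 3^12(cos(12*180°) + i sin(12*180°))
= 531441(cos 0° + i sin 0°)
= 531441


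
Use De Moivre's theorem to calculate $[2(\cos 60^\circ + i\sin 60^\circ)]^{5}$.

By De Moivre: z^n = r^n(cos(nθ) + i sin(nθ))
= 2^5(cos(5*60°) + i sin(5*60°))
= 32(cos 300° + i sin 300°)
= 16 - 16*sqrt(3)i


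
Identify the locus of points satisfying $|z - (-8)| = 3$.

|z - z0| = r describes a circle centered at z0 with radius r
Here z0 = -8 and r = 3
Locus: Circle centered at (-8, 0) with radius 3


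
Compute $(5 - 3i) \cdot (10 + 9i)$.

(a1*a2 - b1*b2) + (a1*b2 + b1*a2)i
= (50 - (-27)) + (45 + (-30))i
= 77 + 15i


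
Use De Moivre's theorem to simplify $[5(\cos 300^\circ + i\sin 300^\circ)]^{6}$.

By De Moivre: z^n = r^n(cos(nθ) + i sin(nθ))
= 5^6(cos(6*300°) + i sin(6*300°))
= 15625(cos 0° + i sin 0°)
= 15625


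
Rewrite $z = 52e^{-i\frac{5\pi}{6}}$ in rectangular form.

a = r cos θ = 52 * -sqrt(3)/2 = -26*sqrt(3)
b = r sin θ = 52 * -1/2 = -26
z = -26*sqrt(3) - 26i


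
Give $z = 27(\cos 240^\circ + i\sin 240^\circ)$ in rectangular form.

a = r cos θ = 27 * -1/2 = -27/2
b = r sin θ = 27 * -sqrt(3)/2 = -27*sqrt(3)/2
z = -27/2 - (27*sqrt(3)/2)i


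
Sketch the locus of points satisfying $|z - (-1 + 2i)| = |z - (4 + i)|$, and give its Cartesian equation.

|z - z1| = |z - z2| means z is equidistant from z1 and z2,
i.e. the perpendicular bisector of the segment from (-1, 2) to (4, 1) (midpoint (3/2, 3/2)).
With z = x + yi, square both sides:
(x - (-1))^2 + (y - 2)^2 = (x - 4)^2 + (y - 1)^2
The x^2 and y^2 terms cancel: 10x + (-2)y = 17 - 5 = 12
Simplify: 5x - y = 6
Locus: Perpendicular bisector of the segment from (-1, 2) to (4, 1): the line 5x - y = 6


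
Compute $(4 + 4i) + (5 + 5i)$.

(4 + 5) + (4 + 5)i = 9 + 9i


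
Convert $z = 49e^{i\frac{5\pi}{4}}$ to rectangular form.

a = r cos θ = 49 * -sqrt(2)/2 = -49*sqrt(2)/2
b = r sin θ = 49 * -sqrt(2)/2 = -49*sqrt(2)/2
z = -49*sqrt(2)/2 - (49*sqrt(2)/2)i


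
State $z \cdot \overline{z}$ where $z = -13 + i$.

z * conjugate(z) = |z|^2 = a^2 + b^2
= (-13)^2 + 1^2 = 170


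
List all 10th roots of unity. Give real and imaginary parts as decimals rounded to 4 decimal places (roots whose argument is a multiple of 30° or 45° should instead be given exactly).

ω_k = e^(2πik/10) = cos(2πk/10) + i sin(2πk/10) for k = 0, 1, ..., 9
Roots: 1, 0.8090 + 0.5878i, 0.3090 + 0.9511i, -0.3090 + 0.9511i, -0.8090 + 0.5878i, -1, -0.8090 - 0.5878i, -0.3090 - 0.9511i, 0.3090 - 0.9511i, 0.8090 - 0.5878i


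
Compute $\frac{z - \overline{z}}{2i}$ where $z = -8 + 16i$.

z - conjugate(z) = 2bi
(z - conjugate(z))/(2i) = 2bi/(2i) = b = 16


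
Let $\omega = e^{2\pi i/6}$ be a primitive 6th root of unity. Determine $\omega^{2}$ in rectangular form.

ω^2 = e^(2πi·2/6) = e^(i·2π/3)
= cos(2π/3) + i sin(2π/3)
= -1/2 + (sqrt(3)/2)i


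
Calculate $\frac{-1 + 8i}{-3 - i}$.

Multiply numerator and denominator by conjugate (-3 + i):
= (-1 + 8i)(-3 + i) / ((-3)^2 + (-1)^2)
= (-5 - 25i) / 10
Divide through by 5: (-1 - 5i) / 2
= -1/2 - (5/2)i


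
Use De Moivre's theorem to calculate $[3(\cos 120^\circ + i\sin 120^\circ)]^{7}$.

By De Moivre: z^n = r^n(cos(nθ) + i sin(nθ))
= 3^7(cos(7*120°) + i sin(7*120°))
= 2187(cos 120° + i sin 120°)
= -2187/2 + (2187*sqrt(3)/2)i


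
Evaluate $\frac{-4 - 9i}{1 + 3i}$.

Multiply numerator and denominator by conjugate (1 - 3i):
= (-4 - 9i)(1 - 3i) / (1^2 + 3^2)
= (-31 + 3i) / 10
= -31/10 + (3/10)i


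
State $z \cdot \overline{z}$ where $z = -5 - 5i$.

z * conjugate(z) = |z|^2 = a^2 + b^2
= (-5)^2 + (-5)^2 = 50


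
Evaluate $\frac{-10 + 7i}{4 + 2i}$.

Multiply numerator and denominator by conjugate (4 - 2i):
= (-10 + 7i)(4 - 2i) / (4^2 + 2^2)
= (-26 + 48i) / 20
Divide through by 2: (-13 + 24i) / 10
= -13/10 + (12/5)i


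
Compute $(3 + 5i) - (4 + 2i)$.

(3 - 4) + (5 - 2)i = -1 + 3i


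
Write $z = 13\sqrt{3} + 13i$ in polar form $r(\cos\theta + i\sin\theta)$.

r = |z| = sqrt(a^2 + b^2) = sqrt((13*sqrt(3))^2 + (13)^2) = sqrt(507 + 169) = sqrt(676) = 26
θ = arctan(b/a) = arctan(13/22.5167) (quadrant-adjusted) = 30°
z = 26(cos 30° + i sin 30°)


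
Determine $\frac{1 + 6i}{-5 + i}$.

Multiply numerator and denominator by conjugate (-5 - i):
= (1 + 6i)(-5 - i) / ((-5)^2 + 1^2)
= (1 - 31i) / 26
= 1/26 - (31/26)i


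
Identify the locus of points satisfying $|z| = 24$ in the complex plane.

|z| = 24 means sqrt(x^2 + y^2) = 24
This is a circle of radius 24 centered at the origin


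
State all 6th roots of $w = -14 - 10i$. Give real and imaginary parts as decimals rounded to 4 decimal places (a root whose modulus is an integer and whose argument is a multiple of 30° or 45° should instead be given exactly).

|w| = sqrt(296) ≈ 17.204651, arg(w) ≈ 215.537678°
Root modulus = sqrt(296)^(1/6) ≈ 1.606723
Root arguments: θ_k = (arg(w) + 360°k)/6 for k = 0, 1, ..., 5
Compute each root as (root modulus)(cos θ_k + i sin θ_k) using full-precision intermediates, then round to 4 decimal places.
Roots: 1.3011 + 0.9427i, -0.1658 + 1.5981i, -1.4669 + 0.6555i, -1.3011 - 0.9427i, 0.1658 - 1.5981i, 1.4669 - 0.6555i


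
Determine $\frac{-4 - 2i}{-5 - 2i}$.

Multiply numerator and denominator by conjugate (-5 + 2i):
= (-4 - 2i)(-5 + 2i) / ((-5)^2 + (-2)^2)
= (24 + 2i) / 29
= 24/29 + (2/29)i


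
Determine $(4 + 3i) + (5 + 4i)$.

(4 + 5) + (3 + 4)i = 9 + 7i


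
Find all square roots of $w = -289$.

|w| = 289, arg(w) = 180°
Root modulus = 289^(1/2) = 17
Root arguments: θ_k = (180° + 360°k)/2 for k = 0, 1, ..., 1
Roots: 17i, -17i


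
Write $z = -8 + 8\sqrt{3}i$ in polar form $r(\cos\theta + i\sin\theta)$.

r = |z| = sqrt(a^2 + b^2) = sqrt((-8)^2 + (8*sqrt(3))^2) = sqrt(64 + 192) = sqrt(256) = 16
θ = arctan(b/a) = arctan(13.8564/-8) (quadrant-adjusted) = 120°
z = 16(cos 120° + i sin 120°)


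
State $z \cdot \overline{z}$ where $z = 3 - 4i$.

z * conjugate(z) = |z|^2 = a^2 + b^2
= 3^2 + (-4)^2 = 25


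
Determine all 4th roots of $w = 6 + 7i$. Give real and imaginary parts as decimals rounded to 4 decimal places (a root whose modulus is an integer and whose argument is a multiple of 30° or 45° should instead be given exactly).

|w| = sqrt(85) ≈ 9.219544, arg(w) ≈ 49.398705°
Root modulus = sqrt(85)^(1/4) ≈ 1.742518
Root arguments: θ_k = (arg(w) + 360°k)/4 for k = 0, 1, ..., 3
Compute each root as (root modulus)(cos θ_k + i sin θ_k) using full-precision intermediates, then round to 4 decimal places.
Roots: 1.7022 + 0.3727i, -0.3727 + 1.7022i, -1.7022 - 0.3727i, 0.3727 - 1.7022i


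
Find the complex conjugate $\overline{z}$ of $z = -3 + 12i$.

If z = a + bi, then conjugate(z) = a - bi
conjugate(-3 + 12i) = -3 - 12i


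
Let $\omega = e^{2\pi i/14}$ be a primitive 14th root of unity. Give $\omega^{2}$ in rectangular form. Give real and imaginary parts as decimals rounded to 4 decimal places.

ω^2 = e^(2πi·2/14) = e^(i·2π/7)
= cos(2π/7) + i sin(2π/7)
= 0.6235 + 0.7818i


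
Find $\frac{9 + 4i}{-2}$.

Divisor is real, so divide each part by -2:
= -9/2 - 2i


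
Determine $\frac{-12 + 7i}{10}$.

Divisor is real, so divide each part by 10:
= -6/5 + (7/10)i


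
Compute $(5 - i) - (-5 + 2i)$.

(5 - (-5)) + (-1 - 2)i = 10 - 3i


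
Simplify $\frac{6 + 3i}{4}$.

Divisor is real, so divide each part by 4:
= 3/2 + (3/4)i


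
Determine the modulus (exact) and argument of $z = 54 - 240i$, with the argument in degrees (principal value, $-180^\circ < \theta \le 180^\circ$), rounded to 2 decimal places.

|z| = sqrt(54^2 + (-240)^2) = 246
arg(z) = arctan(b/a) = arctan(-240/54) (quadrant-adjusted) = -77.32°


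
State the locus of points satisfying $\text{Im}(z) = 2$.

Im(z) = y where z = x + yi; the equation y = 2 is satisfied by all points with that y-coordinate
Locus: Horizontal line y = 2


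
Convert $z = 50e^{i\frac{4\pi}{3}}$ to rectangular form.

a = r cos θ = 50 * -1/2 = -25
b = r sin θ = 50 * -sqrt(3)/2 = -25*sqrt(3)
z = -25 - 25*sqrt(3)i


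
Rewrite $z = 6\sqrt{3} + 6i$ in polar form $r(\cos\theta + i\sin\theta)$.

r = |z| = sqrt(a^2 + b^2) = sqrt((6*sqrt(3))^2 + (6)^2) = sqrt(108 + 36) = sqrt(144) = 12
θ = arctan(b/a) = arctan(6/10.3923) (quadrant-adjusted) = 30°
z = 12(cos 30° + i sin 30°)


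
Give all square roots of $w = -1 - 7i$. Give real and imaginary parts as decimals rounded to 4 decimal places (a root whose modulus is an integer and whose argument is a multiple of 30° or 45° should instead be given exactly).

|w| = sqrt(50) ≈ 7.071068, arg(w) ≈ 261.869898°
Root modulus = sqrt(50)^(1/2) ≈ 2.659148
Root arguments: θ_k = (arg(w) + 360°k)/2 for k = 0, 1, ..., 1
Compute each root as (root modulus)(cos θ_k + i sin θ_k) using full-precision intermediates, then round to 4 decimal places.
Roots: -1.7423 + 2.0089i, 1.7423 - 2.0089i


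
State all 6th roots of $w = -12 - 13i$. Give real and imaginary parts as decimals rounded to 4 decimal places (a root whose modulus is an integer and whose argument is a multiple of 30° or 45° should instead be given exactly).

|w| = sqrt(313) ≈ 17.691806, arg(w) ≈ 227.290610°
Root modulus = sqrt(313)^(1/6) ≈ 1.614217
Root arguments: θ_k = (arg(w) + 360°k)/6 for k = 0, 1, ..., 5
Compute each root as (root modulus)(cos θ_k + i sin θ_k) using full-precision intermediates, then round to 4 decimal places.
Roots: 1.2741 + 0.9912i, -0.2214 + 1.5990i, -1.4954 + 0.6078i, -1.2741 - 0.9912i, 0.2214 - 1.5990i, 1.4954 - 0.6078i


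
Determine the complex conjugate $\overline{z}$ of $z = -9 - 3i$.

If z = a + bi, then conjugate(z) = a - bi
conjugate(-9 - 3i) = -9 + 3i


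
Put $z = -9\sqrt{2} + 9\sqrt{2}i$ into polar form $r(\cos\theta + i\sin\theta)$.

r = |z| = sqrt(a^2 + b^2) = sqrt((-9*sqrt(2))^2 + (9*sqrt(2))^2) = sqrt(162 + 162) = sqrt(324) = 18
θ = arctan(b/a) = arctan(12.7279/-12.7279) (quadrant-adjusted) = 135°
z = 18(cos 135° + i sin 135°)


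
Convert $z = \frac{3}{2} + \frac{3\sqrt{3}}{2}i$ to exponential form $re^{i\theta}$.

r = |z| = sqrt((3/2)^2 + (3*sqrt(3)/2)^2) = sqrt(9/4 + 27/4) = sqrt(9) = 3
θ = arctan(b/a) = arctan(2.5981/1.5) (quadrant-adjusted) = 60° = π/3
z = 3e^(i*π/3)


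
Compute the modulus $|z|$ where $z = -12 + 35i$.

|z| = sqrt(a^2 + b^2) = sqrt((-12)^2 + 35^2) = sqrt(1369) = 37


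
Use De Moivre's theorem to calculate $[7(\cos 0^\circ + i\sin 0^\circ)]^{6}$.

By De Moivre: z^n = r^n(cos(nθ) + i sin(nθ))
= 7^6(cos(6*0°) + i sin(6*0°))
= 117649(cos 0° + i sin 0°)
= 117649


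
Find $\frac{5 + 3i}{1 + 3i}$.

Multiply numerator and denominator by conjugate (1 - 3i):
= (5 + 3i)(1 - 3i) / (1^2 + 3^2)
= (14 - 12i) / 10
Divide through by 2: (7 - 6i) / 5
= 7/5 - (6/5)i


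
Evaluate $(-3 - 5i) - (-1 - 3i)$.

(-3 - (-1)) + (-5 - (-3))i = -2 - 2i


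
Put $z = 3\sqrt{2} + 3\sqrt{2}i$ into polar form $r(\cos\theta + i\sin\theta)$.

r = |z| = sqrt(a^2 + b^2) = sqrt((3*sqrt(2))^2 + (3*sqrt(2))^2) = sqrt(18 + 18) = sqrt(36) = 6
θ = arctan(b/a) = arctan(4.2426/4.2426) (quadrant-adjusted) = 45°
z = 6(cos 45° + i sin 45°)


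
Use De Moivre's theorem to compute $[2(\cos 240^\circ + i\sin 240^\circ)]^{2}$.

By De Moivre: z^n = r^n(cos(nθ) + i sin(nθ))
= 2^2(cos(2*240°) + i sin(2*240°))
= 4(cos 120° + i sin 120°)
= -2 + 2*sqrt(3)i


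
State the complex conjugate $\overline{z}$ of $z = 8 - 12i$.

If z = a + bi, then conjugate(z) = a - bi
conjugate(8 - 12i) = 8 + 12i


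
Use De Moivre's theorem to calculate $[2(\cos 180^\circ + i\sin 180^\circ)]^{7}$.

By De Moivre: z^n = r^n(cos(nθ) + i sin(nθ))
= 2^7(cos(7*180°) + i sin(7*180°))
= 128(cos 180° + i sin 180°)
= -128


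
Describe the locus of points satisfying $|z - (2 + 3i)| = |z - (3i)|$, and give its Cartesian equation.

|z - z1| = |z - z2| means z is equidistant from z1 and z2,
i.e. the perpendicular bisector of the segment from (2, 3) to (0, 3) (midpoint (1, 3)).
With z = x + yi, square both sides:
(x - 2)^2 + (y - 3)^2 = (x - 0)^2 + (y - 3)^2
The x^2 and y^2 terms cancel: -4x + 0y = 9 - 13 = -4
Simplify: x = 1
Locus: Perpendicular bisector of the segment from (2, 3) to (0, 3): the line x = 1


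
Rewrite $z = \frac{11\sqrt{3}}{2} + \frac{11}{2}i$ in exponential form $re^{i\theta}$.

r = |z| = sqrt((11*sqrt(3)/2)^2 + (11/2)^2) = sqrt(363/4 + 121/4) = sqrt(121) = 11
θ = arctan(b/a) = arctan(5.5/9.5263) (quadrant-adjusted) = 30° = π/6
z = 11e^(i*π/6)


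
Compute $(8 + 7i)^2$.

(a + bi)^2 = a^2 - b^2 + 2abi
= 8^2 - 7^2 + 2*8*7i
= 15 + 112i


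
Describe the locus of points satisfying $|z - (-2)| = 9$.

|z - z0| = r describes a circle centered at z0 with radius r
Here z0 = -2 and r = 9
Locus: Circle centered at (-2, 0) with radius 9


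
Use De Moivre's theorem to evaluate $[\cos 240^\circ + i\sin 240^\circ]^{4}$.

By De Moivre: z^n = r^n(cos(nθ) + i sin(nθ))
= 1^4(cos(4*240°) + i sin(4*240°))
= 1(cos 240° + i sin 240°)
= -1/2 - (sqrt(3)/2)i


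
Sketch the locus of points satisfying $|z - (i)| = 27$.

|z - z0| = r describes a circle centered at z0 with radius r
Here z0 = i and r = 27
Locus: Circle centered at (0, 1) with radius 27


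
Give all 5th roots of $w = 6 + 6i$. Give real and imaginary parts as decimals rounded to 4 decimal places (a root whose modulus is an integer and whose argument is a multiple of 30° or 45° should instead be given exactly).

|w| = sqrt(72) ≈ 8.485281, arg(w) = 45°
Root modulus = sqrt(72)^(1/5) ≈ 1.533675
Root arguments: θ_k = (45° + 360°k)/5 for k = 0, 1, ..., 4
Compute each root as (root modulus)(cos θ_k + i sin θ_k) using full-precision intermediates, then round to 4 decimal places.
Roots: 1.5148 + 0.2399i, 0.2399 + 1.5148i, -1.3665 + 0.6963i, -1.0845 - 1.0845i, 0.6963 - 1.3665i


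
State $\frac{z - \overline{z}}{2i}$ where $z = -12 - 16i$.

z - conjugate(z) = 2bi
(z - conjugate(z))/(2i) = 2bi/(2i) = b = -16


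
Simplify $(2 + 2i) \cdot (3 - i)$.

(a1*a2 - b1*b2) + (a1*b2 + b1*a2)i
= (6 - (-2)) + (-2 + 6)i
= 8 + 4i


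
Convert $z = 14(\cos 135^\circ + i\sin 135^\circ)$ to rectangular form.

a = r cos θ = 14 * -sqrt(2)/2 = -7*sqrt(2)
b = r sin θ = 14 * sqrt(2)/2 = 7*sqrt(2)
z = -7*sqrt(2) + 7*sqrt(2)i


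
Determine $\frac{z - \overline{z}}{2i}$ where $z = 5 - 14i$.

z - conjugate(z) = 2bi
(z - conjugate(z))/(2i) = 2bi/(2i) = b = -14


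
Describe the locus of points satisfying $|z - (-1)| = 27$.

|z - z0| = r describes a circle centered at z0 with radius r
Here z0 = -1 and r = 27
Locus: Circle centered at (-1, 0) with radius 27


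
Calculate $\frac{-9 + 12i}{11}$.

Divisor is real, so divide each part by 11:
= -9/11 + (12/11)i


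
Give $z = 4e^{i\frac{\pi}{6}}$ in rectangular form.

a = r cos θ = 4 * sqrt(3)/2 = 2*sqrt(3)
b = r sin θ = 4 * 1/2 = 2
z = 2*sqrt(3) + 2i


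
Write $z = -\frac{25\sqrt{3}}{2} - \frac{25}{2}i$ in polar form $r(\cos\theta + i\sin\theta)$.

r = |z| = sqrt(a^2 + b^2) = sqrt((-25*sqrt(3)/2)^2 + (-25/2)^2) = sqrt(1875/4 + 625/4) = sqrt(625) = 25
θ = arctan(b/a) = arctan(-12.5/-21.6506) (quadrant-adjusted) = 210°
z = 25(cos 210° + i sin 210°)


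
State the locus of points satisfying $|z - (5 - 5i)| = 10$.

|z - z0| = r describes a circle centered at z0 with radius r
Here z0 = 5 - 5i and r = 10
Locus: Circle centered at (5, -5) with radius 10


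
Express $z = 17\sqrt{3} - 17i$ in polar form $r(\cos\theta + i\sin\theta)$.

r = |z| = sqrt(a^2 + b^2) = sqrt((17*sqrt(3))^2 + (-17)^2) = sqrt(867 + 289) = sqrt(1156) = 34
θ = arctan(b/a) = arctan(-17/29.4449) (quadrant-adjusted) = 330°
z = 34(cos 330° + i sin 330°)


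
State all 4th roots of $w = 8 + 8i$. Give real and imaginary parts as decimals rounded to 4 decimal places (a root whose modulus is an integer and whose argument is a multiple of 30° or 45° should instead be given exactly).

|w| = sqrt(128) ≈ 11.313708, arg(w) = 45°
Root modulus = sqrt(128)^(1/4) ≈ 1.834008
Root arguments: θ_k = (45° + 360°k)/4 for k = 0, 1, ..., 3
Compute each root as (root modulus)(cos θ_k + i sin θ_k) using full-precision intermediates, then round to 4 decimal places.
Roots: 1.7988 + 0.3578i, -0.3578 + 1.7988i, -1.7988 - 0.3578i, 0.3578 - 1.7988i


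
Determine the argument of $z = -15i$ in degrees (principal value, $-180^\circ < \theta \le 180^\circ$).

a = 0 and b < 0, so z lies on the negative imaginary axis: θ = -90°


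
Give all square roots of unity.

ω_k = e^(2πik/2) = cos(2πk/2) + i sin(2πk/2) for k = 0, 1, ..., 1
Roots: 1, -1


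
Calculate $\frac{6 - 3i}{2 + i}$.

Multiply numerator and denominator by conjugate (2 - i):
= (6 - 3i)(2 - i) / (2^2 + 1^2)
= (9 - 12i) / 5
= 9/5 - (12/5)i


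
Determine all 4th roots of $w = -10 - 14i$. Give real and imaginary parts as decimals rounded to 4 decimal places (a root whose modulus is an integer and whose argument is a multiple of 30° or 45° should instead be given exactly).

|w| = sqrt(296) ≈ 17.204651, arg(w) ≈ 234.462322°
Root modulus = sqrt(296)^(1/4) ≈ 2.036627
Root arguments: θ_k = (arg(w) + 360°k)/4 for k = 0, 1, ..., 3
Compute each root as (root modulus)(cos θ_k + i sin θ_k) using full-precision intermediates, then round to 4 decimal places.
Roots: 1.0606 + 1.7387i, -1.7387 + 1.0606i, -1.0606 - 1.7387i, 1.7387 - 1.0606i


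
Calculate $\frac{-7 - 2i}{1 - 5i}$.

Multiply numerator and denominator by conjugate (1 + 5i):
= (-7 - 2i)(1 + 5i) / (1^2 + (-5)^2)
= (3 - 37i) / 26
= 3/26 - (37/26)i


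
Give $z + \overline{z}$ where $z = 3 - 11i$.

z + conjugate(z) = (a + bi) + (a - bi) = 2a
= 2 * 3 = 6


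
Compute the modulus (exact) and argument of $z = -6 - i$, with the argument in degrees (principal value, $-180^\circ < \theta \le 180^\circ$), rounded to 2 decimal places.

|z| = sqrt((-6)^2 + (-1)^2) = sqrt(37)
arg(z) = arctan(b/a) = arctan(-1/-6) (quadrant-adjusted) = -170.54°


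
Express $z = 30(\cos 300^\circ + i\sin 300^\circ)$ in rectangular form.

a = r cos θ = 30 * 1/2 = 15
b = r sin θ = 30 * -sqrt(3)/2 = -15*sqrt(3)
z = 15 - 15*sqrt(3)i


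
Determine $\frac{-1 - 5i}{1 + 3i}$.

Multiply numerator and denominator by conjugate (1 - 3i):
= (-1 - 5i)(1 - 3i) / (1^2 + 3^2)
= (-16 - 2i) / 10
Divide through by 2: (-8 - i) / 5
= -8/5 - (1/5)i


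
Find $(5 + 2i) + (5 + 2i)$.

(5 + 5) + (2 + 2)i = 10 + 4i


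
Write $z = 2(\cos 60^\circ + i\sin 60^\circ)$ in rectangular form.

a = r cos θ = 2 * 1/2 = 1
b = r sin θ = 2 * sqrt(3)/2 = sqrt(3)
z = 1 + sqrt(3)i


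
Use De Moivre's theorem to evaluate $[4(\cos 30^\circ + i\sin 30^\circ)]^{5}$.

By De Moivre: z^n = r^n(cos(nθ) + i sin(nθ))
= 4^5(cos(5*30°) + i sin(5*30°))
= 1024(cos 150° + i sin 150°)
= -512*sqrt(3) + 512i


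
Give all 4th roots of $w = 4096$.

|w| = 4096, arg(w) = 0°
Root modulus = 4096^(1/4) = 8
Root arguments: θ_k = (0° + 360°k)/4 for k = 0, 1, ..., 3
Roots: 8, 8i, -8, -8i


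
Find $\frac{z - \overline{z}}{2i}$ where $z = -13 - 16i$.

z - conjugate(z) = 2bi
(z - conjugate(z))/(2i) = 2bi/(2i) = b = -16


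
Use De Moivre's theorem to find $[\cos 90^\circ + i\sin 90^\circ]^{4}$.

By De Moivre: z^n = r^n(cos(nθ) + i sin(nθ))
= 1^4(cos(4*90°) + i sin(4*90°))
= 1(cos 0° + i sin 0°)
= 1


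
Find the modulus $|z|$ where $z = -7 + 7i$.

|z| = sqrt(a^2 + b^2) = sqrt((-7)^2 + 7^2) = sqrt(98) = sqrt(98)


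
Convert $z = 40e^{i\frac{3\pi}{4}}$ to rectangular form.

a = r cos θ = 40 * -sqrt(2)/2 = -20*sqrt(2)
b = r sin θ = 40 * sqrt(2)/2 = 20*sqrt(2)
z = -20*sqrt(2) + 20*sqrt(2)i


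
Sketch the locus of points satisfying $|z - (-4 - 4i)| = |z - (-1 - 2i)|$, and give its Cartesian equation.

|z - z1| = |z - z2| means z is equidistant from z1 and z2,
i.e. the perpendicular bisector of the segment from (-4, -4) to (-1, -2) (midpoint (-5/2, -3)).
With z = x + yi, square both sides:
(x - (-4))^2 + (y - (-4))^2 = (x - (-1))^2 + (y - (-2))^2
The x^2 and y^2 terms cancel: 6x + 4y = 5 - 32 = -27
Simplify: 6x + 4y = -27
Locus: Perpendicular bisector of the segment from (-4, -4) to (-1, -2): the line 6x + 4y = -27


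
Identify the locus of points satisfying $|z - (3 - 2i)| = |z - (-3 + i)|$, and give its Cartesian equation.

|z - z1| = |z - z2| means z is equidistant from z1 and z2,
i.e. the perpendicular bisector of the segment from (3, -2) to (-3, 1) (midpoint (0, -1/2)).
With z = x + yi, square both sides:
(x - 3)^2 + (y - (-2))^2 = (x - (-3))^2 + (y - 1)^2
The x^2 and y^2 terms cancel: -12x + 6y = 10 - 13 = -3
Simplify: 4x - 2y = 1
Locus: Perpendicular bisector of the segment from (3, -2) to (-3, 1): the line 4x - 2y = 1


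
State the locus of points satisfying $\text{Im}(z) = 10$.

Im(z) = y where z = x + yi; the equation y = 10 is satisfied by all points with that y-coordinate
Locus: Horizontal line y = 10


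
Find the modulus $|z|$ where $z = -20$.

|z| = sqrt(a^2 + b^2) = sqrt((-20)^2 + 0^2) = sqrt(400) = 20


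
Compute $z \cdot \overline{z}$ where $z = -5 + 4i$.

z * conjugate(z) = |z|^2 = a^2 + b^2
= (-5)^2 + 4^2 = 41


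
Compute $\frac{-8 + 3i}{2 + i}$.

Multiply numerator and denominator by conjugate (2 - i):
= (-8 + 3i)(2 - i) / (2^2 + 1^2)
= (-13 + 14i) / 5
= -13/5 + (14/5)i


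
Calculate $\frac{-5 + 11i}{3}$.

Divisor is real, so divide each part by 3:
= -5/3 + (11/3)i


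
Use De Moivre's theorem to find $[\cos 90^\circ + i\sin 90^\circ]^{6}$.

By De Moivre: z^n = r^n(cos(nθ) + i sin(nθ))
= 1^6(cos(6*90°) + i sin(6*90°))
= 1(cos 180° + i sin 180°)
= -1


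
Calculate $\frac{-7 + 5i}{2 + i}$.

Multiply numerator and denominator by conjugate (2 - i):
= (-7 + 5i)(2 - i) / (2^2 + 1^2)
= (-9 + 17i) / 5
= -9/5 + (17/5)i


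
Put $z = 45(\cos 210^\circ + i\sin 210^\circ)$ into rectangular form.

a = r cos θ = 45 * -sqrt(3)/2 = -45*sqrt(3)/2
b = r sin θ = 45 * -1/2 = -45/2
z = -45*sqrt(3)/2 - (45/2)i


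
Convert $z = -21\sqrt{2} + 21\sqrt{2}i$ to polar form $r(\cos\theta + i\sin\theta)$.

r = |z| = sqrt(a^2 + b^2) = sqrt((-21*sqrt(2))^2 + (21*sqrt(2))^2) = sqrt(882 + 882) = sqrt(1764) = 42
θ = arctan(b/a) = arctan(29.6985/-29.6985) (quadrant-adjusted) = 135°
z = 42(cos 135° + i sin 135°)


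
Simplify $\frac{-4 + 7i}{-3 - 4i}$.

Multiply numerator and denominator by conjugate (-3 + 4i):
= (-4 + 7i)(-3 + 4i) / ((-3)^2 + (-4)^2)
= (-16 - 37i) / 25
= -16/25 - (37/25)i


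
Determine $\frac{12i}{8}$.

Divisor is real, so divide each part by 8:
= 0 + (3/2)i


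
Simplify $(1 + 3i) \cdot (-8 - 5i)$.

(a1*a2 - b1*b2) + (a1*b2 + b1*a2)i
= (-8 - (-15)) + (-5 + (-24))i
= 7 - 29i


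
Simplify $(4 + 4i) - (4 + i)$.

(4 - 4) + (4 - 1)i = 3i


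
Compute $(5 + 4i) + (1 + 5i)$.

(5 + 1) + (4 + 5)i = 6 + 9i


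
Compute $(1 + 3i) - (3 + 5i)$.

(1 - 3) + (3 - 5)i = -2 - 2i


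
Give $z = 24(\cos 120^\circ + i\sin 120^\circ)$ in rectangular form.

a = r cos θ = 24 * -1/2 = -12
b = r sin θ = 24 * sqrt(3)/2 = 12*sqrt(3)
z = -12 + 12*sqrt(3)i


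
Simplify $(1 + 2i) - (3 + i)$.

(1 - 3) + (2 - 1)i = -2 + i


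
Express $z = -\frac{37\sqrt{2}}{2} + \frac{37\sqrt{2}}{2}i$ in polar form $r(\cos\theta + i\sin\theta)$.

r = |z| = sqrt(a^2 + b^2) = sqrt((-37*sqrt(2)/2)^2 + (37*sqrt(2)/2)^2) = sqrt(1369/2 + 1369/2) = sqrt(1369) = 37
θ = arctan(b/a) = arctan(26.163/-26.163) (quadrant-adjusted) = 135°
z = 37(cos 135° + i sin 135°)


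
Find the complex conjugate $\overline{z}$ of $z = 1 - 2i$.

If z = a + bi, then conjugate(z) = a - bi
conjugate(1 - 2i) = 1 + 2i


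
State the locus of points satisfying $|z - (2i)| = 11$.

|z - z0| = r describes a circle centered at z0 with radius r
Here z0 = 2i and r = 11
Locus: Circle centered at (0, 2) with radius 11


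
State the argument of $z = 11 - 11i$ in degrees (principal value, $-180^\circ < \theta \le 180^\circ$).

θ = arctan(b/a) = arctan(-11/11) (quadrant-adjusted) = -45°


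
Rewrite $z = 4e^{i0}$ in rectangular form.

a = r cos θ = 4 * 1 = 4
b = r sin θ = 4 * 0 = 0
z = 4


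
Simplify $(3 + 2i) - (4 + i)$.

(3 - 4) + (2 - 1)i = -1 + i


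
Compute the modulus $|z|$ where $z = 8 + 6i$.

|z| = sqrt(a^2 + b^2) = sqrt(8^2 + 6^2) = sqrt(100) = 10


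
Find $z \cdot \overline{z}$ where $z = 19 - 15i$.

z * conjugate(z) = |z|^2 = a^2 + b^2
= 19^2 + (-15)^2 = 586


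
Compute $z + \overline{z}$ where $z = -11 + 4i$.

z + conjugate(z) = (a + bi) + (a - bi) = 2a
= 2 * (-11) = -22


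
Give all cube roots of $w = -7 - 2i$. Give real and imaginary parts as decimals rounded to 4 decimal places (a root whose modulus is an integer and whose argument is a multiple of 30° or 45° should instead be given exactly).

|w| = sqrt(53) ≈ 7.280110, arg(w) ≈ 195.945396°
Root modulus = sqrt(53)^(1/3) ≈ 1.938114
Root arguments: θ_k = (arg(w) + 360°k)/3 for k = 0, 1, ..., 2
Compute each root as (root modulus)(cos θ_k + i sin θ_k) using full-precision intermediates, then round to 4 decimal places.
Roots: 0.8094 + 1.7610i, -1.9298 - 0.1795i, 1.1204 - 1.5815i
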